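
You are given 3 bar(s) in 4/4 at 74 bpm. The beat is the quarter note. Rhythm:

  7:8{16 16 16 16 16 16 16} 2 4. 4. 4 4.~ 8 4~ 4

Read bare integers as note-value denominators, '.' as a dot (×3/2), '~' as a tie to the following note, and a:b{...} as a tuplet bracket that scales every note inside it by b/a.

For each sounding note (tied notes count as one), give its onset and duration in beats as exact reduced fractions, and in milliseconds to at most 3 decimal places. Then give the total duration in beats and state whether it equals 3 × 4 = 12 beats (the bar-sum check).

1) 0.0ms=0b +231.66ms=2/7b
2) 231.66ms=2/7b +231.66ms=2/7b
3) 463.32ms=4/7b +231.66ms=2/7b
4) 694.981ms=6/7b +231.66ms=2/7b
5) 926.641ms=8/7b +231.66ms=2/7b
6) 1158.301ms=10/7b +231.66ms=2/7b
7) 1389.961ms=12/7b +231.66ms=2/7b
8) 1621.622ms=2b +1621.622ms=2b
9) 3243.243ms=4b +1216.216ms=3/2b
10) 4459.459ms=11/2b +1216.216ms=3/2b
11) 5675.676ms=7b +810.811ms=1b
12) 6486.486ms=8b +1621.622ms=2b
13) 8108.108ms=10b +1621.622ms=2b
Σ=12b of 12 (74bpm 4/4) — PASS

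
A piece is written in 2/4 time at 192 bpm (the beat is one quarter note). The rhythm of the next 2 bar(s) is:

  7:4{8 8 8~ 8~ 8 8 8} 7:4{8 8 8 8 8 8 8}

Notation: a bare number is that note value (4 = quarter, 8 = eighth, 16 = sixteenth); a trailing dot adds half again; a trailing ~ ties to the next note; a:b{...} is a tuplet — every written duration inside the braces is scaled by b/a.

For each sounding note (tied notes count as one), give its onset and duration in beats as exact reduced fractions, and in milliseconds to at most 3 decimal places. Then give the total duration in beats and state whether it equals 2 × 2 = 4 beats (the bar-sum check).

1) 0.0ms=0b +89.286ms=2/7b
2) 89.286ms=2/7b +89.286ms=2/7b
3) 178.571ms=4/7b +267.857ms=6/7b
4) 446.429ms=10/7b +89.286ms=2/7b
5) 535.714ms=12/7b +89.286ms=2/7b
6) 625.0ms=2b +89.286ms=2/7b
7) 714.286ms=16/7b +89.286ms=2/7b
8) 803.571ms=18/7b +89.286ms=2/7b
9) 892.857ms=20/7b +89.286ms=2/7b
10) 982.143ms=22/7b +89.286ms=2/7b
11) 1071.429ms=24/7b +89.286ms=2/7b
12) 1160.714ms=26/7b +89.286ms=2/7b
Σ=4b of 4 (192bpm 2/4) — PASS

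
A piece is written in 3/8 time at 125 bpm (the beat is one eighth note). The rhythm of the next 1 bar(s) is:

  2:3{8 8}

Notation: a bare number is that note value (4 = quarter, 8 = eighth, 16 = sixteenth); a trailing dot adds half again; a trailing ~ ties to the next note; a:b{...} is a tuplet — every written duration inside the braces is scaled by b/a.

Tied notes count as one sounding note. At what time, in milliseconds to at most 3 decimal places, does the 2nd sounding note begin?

note 2 onset = 3/2b = 720.0ms

1. 0.0ms @ 0 + 720.0ms (3/2)
2. 720.0ms @ 3/2 + 720.0ms (3/2)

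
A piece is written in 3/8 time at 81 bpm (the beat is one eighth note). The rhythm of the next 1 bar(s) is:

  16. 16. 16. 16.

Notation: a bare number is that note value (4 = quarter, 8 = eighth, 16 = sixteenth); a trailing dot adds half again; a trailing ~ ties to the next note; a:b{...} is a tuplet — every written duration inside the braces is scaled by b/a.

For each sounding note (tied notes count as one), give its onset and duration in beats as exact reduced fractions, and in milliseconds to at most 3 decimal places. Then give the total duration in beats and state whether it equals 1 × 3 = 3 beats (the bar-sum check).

1) 0.0ms=0b +555.556ms=3/4b
2) 555.556ms=3/4b +555.556ms=3/4b
3) 1111.111ms=3/2b +555.556ms=3/4b
4) 1666.667ms=9/4b +555.556ms=3/4b
Σ=3b of 3 (81bpm 3/8) — PASS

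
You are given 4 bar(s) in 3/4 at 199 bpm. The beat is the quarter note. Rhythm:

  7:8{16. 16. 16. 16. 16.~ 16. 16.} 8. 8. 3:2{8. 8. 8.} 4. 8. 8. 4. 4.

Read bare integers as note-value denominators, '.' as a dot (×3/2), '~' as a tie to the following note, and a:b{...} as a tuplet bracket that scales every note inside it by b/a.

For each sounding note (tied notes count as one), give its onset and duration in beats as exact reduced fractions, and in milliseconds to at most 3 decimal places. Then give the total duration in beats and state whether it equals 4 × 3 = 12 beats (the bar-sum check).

1) 0.0ms=0b +129.218ms=3/7b
2) 129.218ms=3/7b +129.218ms=3/7b
3) 258.435ms=6/7b +129.218ms=3/7b
4) 387.653ms=9/7b +129.218ms=3/7b
5) 516.87ms=12/7b +258.435ms=6/7b
6) 775.305ms=18/7b +129.218ms=3/7b
7) 904.523ms=3b +226.131ms=3/4b
8) 1130.653ms=15/4b +226.131ms=3/4b
9) 1356.784ms=9/2b +150.754ms=1/2b
10) 1507.538ms=5b +150.754ms=1/2b
11) 1658.291ms=11/2b +150.754ms=1/2b
12) 1809.045ms=6b +452.261ms=3/2b
13) 2261.307ms=15/2b +226.131ms=3/4b
14) 2487.437ms=33/4b +226.131ms=3/4b
15) 2713.568ms=9b +452.261ms=3/2b
16) 3165.829ms=21/2b +452.261ms=3/2b
Σ=12b of 12 (199bpm 3/4) — PASS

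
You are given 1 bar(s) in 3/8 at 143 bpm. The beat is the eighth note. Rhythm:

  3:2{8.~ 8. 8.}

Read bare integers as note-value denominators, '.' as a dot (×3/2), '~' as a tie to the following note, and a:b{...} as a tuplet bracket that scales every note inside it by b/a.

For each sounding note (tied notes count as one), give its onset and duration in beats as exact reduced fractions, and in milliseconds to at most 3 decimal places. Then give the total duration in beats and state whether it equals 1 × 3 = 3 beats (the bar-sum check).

1) 0.0ms=0b +839.161ms=2b
2) 839.161ms=2b +419.58ms=1b
Σ=3b of 3 (143bpm 3/8) — PASS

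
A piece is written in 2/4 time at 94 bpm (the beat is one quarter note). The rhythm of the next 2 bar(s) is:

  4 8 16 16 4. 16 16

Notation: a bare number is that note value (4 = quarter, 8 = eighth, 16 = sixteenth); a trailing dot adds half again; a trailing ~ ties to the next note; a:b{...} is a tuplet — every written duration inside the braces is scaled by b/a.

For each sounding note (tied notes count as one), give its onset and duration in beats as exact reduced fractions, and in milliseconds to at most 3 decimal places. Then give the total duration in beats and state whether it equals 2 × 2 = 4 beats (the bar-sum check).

1) 0.0ms=0b +638.298ms=1b
2) 638.298ms=1b +319.149ms=1/2b
3) 957.447ms=3/2b +159.574ms=1/4b
4) 1117.021ms=7/4b +159.574ms=1/4b
5) 1276.596ms=2b +957.447ms=3/2b
6) 2234.043ms=7/2b +159.574ms=1/4b
7) 2393.617ms=15/4b +159.574ms=1/4b
Σ=4b of 4 (94bpm 2/4) — PASS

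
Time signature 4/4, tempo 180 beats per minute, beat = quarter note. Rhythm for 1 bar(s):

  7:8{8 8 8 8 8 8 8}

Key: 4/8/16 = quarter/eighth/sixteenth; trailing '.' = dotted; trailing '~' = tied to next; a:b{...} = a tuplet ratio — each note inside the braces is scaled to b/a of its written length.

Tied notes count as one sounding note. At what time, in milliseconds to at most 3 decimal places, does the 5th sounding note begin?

1. 0.0ms @ 0 + 190.476ms (4/7)
2. 190.476ms @ 4/7 + 190.476ms (4/7)
3. 380.952ms @ 8/7 + 190.476ms (4/7)
4. 571.429ms @ 12/7 + 190.476ms (4/7)
5. 761.905ms @ 16/7 + 190.476ms (4/7)
6. 952.381ms @ 20/7 + 190.476ms (4/7)
7. 1142.857ms @ 24/7 + 190.476ms (4/7)

note 5 onset = 16/7b = 761.905ms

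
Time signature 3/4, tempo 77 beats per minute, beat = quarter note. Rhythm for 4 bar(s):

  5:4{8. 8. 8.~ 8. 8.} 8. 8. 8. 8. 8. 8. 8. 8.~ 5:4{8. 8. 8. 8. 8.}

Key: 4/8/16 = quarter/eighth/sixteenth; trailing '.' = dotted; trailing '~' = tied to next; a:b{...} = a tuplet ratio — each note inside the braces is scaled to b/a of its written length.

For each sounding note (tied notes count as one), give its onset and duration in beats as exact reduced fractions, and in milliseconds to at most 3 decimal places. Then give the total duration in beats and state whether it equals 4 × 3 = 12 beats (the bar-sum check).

1) 0.0ms=0b +467.532ms=3/5b
2) 467.532ms=3/5b +467.532ms=3/5b
3) 935.065ms=6/5b +935.065ms=6/5b
4) 1870.13ms=12/5b +467.532ms=3/5b
5) 2337.662ms=3b +584.416ms=3/4b
6) 2922.078ms=15/4b +584.416ms=3/4b
7) 3506.494ms=9/2b +584.416ms=3/4b
8) 4090.909ms=21/4b +584.416ms=3/4b
9) 4675.325ms=6b +584.416ms=3/4b
10) 5259.74ms=27/4b +584.416ms=3/4b
11) 5844.156ms=15/2b +584.416ms=3/4b
12) 6428.571ms=33/4b +1051.948ms=27/20b
13) 7480.519ms=48/5b +467.532ms=3/5b
14) 7948.052ms=51/5b +467.532ms=3/5b
15) 8415.584ms=54/5b +467.532ms=3/5b
16) 8883.117ms=57/5b +467.532ms=3/5b
Σ=12b of 12 (77bpm 3/4) — PASS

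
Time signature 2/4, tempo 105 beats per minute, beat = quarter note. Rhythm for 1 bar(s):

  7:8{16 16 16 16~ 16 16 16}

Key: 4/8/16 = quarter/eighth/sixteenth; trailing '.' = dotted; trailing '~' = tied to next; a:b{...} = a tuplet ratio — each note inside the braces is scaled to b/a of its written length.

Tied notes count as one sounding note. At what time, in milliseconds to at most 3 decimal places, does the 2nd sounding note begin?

note 2 onset = 2/7b = 163.265ms

1. 0.0ms @ 0 + 163.265ms (2/7)
2. 163.265ms @ 2/7 + 163.265ms (2/7)
3. 326.531ms @ 4/7 + 163.265ms (2/7)
4. 489.796ms @ 6/7 + 326.531ms (4/7)
5. 816.327ms @ 10/7 + 163.265ms (2/7)
6. 979.592ms @ 12/7 + 163.265ms (2/7)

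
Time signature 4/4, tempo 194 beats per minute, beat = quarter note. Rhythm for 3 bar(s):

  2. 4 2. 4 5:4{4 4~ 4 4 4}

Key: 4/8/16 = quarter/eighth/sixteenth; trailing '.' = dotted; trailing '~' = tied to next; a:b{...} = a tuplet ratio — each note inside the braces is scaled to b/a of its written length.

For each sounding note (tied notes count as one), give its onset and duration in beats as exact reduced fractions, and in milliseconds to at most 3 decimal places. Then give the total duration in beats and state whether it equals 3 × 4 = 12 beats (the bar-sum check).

1) 0.0ms=0b +927.835ms=3b
2) 927.835ms=3b +309.278ms=1b
3) 1237.113ms=4b +927.835ms=3b
4) 2164.948ms=7b +309.278ms=1b
5) 2474.227ms=8b +247.423ms=4/5b
6) 2721.649ms=44/5b +494.845ms=8/5b
7) 3216.495ms=52/5b +247.423ms=4/5b
8) 3463.918ms=56/5b +247.423ms=4/5b
Σ=12b of 12 (194bpm 4/4) — PASS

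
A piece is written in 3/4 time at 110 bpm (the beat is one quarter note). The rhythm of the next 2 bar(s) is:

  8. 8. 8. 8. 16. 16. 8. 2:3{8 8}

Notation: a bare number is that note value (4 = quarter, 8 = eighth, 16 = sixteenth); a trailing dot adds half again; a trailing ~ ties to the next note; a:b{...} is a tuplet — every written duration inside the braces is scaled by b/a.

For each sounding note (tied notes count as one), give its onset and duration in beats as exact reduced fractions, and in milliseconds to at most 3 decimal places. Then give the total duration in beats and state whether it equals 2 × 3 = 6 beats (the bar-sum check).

1) 0.0ms=0b +409.091ms=3/4b
2) 409.091ms=3/4b +409.091ms=3/4b
3) 818.182ms=3/2b +409.091ms=3/4b
4) 1227.273ms=9/4b +409.091ms=3/4b
5) 1636.364ms=3b +204.545ms=3/8b
6) 1840.909ms=27/8b +204.545ms=3/8b
7) 2045.455ms=15/4b +409.091ms=3/4b
8) 2454.545ms=9/2b +409.091ms=3/4b
9) 2863.636ms=21/4b +409.091ms=3/4b
Σ=6b of 6 (110bpm 3/4) — PASS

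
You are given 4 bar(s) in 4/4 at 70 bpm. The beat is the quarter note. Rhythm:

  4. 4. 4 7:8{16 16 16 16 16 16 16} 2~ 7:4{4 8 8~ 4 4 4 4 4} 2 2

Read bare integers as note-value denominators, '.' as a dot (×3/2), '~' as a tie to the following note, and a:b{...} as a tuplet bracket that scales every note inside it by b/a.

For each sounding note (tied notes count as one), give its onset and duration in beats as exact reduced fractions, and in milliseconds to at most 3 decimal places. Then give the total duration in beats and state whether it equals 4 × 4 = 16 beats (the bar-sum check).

1) 0.0ms=0b +1285.714ms=3/2b
2) 1285.714ms=3/2b +1285.714ms=3/2b
3) 2571.429ms=3b +857.143ms=1b
4) 3428.571ms=4b +244.898ms=2/7b
5) 3673.469ms=30/7b +244.898ms=2/7b
6) 3918.367ms=32/7b +244.898ms=2/7b
7) 4163.265ms=34/7b +244.898ms=2/7b
8) 4408.163ms=36/7b +244.898ms=2/7b
9) 4653.061ms=38/7b +244.898ms=2/7b
10) 4897.959ms=40/7b +244.898ms=2/7b
11) 5142.857ms=6b +2204.082ms=18/7b
12) 7346.939ms=60/7b +244.898ms=2/7b
13) 7591.837ms=62/7b +734.694ms=6/7b
14) 8326.531ms=68/7b +489.796ms=4/7b
15) 8816.327ms=72/7b +489.796ms=4/7b
16) 9306.122ms=76/7b +489.796ms=4/7b
17) 9795.918ms=80/7b +489.796ms=4/7b
18) 10285.714ms=12b +1714.286ms=2b
19) 12000.0ms=14b +1714.286ms=2b
Σ=16b of 16 (70bpm 4/4) — PASS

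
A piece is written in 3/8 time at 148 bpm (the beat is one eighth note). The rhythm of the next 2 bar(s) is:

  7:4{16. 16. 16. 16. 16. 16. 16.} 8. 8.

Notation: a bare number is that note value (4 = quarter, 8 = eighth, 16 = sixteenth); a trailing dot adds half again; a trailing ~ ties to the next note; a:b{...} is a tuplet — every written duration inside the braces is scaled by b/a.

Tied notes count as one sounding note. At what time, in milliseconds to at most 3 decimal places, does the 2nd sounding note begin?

1. 0.0ms @ 0 + 173.745ms (3/7)
2. 173.745ms @ 3/7 + 173.745ms (3/7)
3. 347.49ms @ 6/7 + 173.745ms (3/7)
4. 521.236ms @ 9/7 + 173.745ms (3/7)
5. 694.981ms @ 12/7 + 173.745ms (3/7)
6. 868.726ms @ 15/7 + 173.745ms (3/7)
7. 1042.471ms @ 18/7 + 173.745ms (3/7)
8. 1216.216ms @ 3 + 608.108ms (3/2)
9. 1824.324ms @ 9/2 + 608.108ms (3/2)

note 2 onset = 3/7b = 173.745ms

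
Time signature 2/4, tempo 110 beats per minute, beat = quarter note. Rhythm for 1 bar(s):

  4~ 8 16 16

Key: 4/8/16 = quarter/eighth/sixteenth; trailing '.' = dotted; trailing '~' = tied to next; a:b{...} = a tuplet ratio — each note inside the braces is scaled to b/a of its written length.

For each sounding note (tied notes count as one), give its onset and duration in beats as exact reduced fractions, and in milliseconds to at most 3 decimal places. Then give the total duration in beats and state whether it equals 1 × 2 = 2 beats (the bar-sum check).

1) 0.0ms=0b +818.182ms=3/2b
2) 818.182ms=3/2b +136.364ms=1/4b
3) 954.545ms=7/4b +136.364ms=1/4b
Σ=2b of 2 (110bpm 2/4) — PASS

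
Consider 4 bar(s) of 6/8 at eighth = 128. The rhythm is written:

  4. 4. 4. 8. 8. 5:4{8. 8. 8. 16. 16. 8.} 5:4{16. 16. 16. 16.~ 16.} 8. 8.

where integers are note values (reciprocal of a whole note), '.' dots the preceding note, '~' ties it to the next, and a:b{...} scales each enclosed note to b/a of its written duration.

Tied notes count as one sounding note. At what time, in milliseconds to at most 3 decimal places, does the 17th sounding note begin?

note 17 onset = 45/2b = 10546.875ms

1. 0.0ms @ 0 + 1406.25ms (3)
2. 1406.25ms @ 3 + 1406.25ms (3)
3. 2812.5ms @ 6 + 1406.25ms (3)
4. 4218.75ms @ 9 + 703.125ms (3/2)
5. 4921.875ms @ 21/2 + 703.125ms (3/2)
6. 5625.0ms @ 12 + 562.5ms (6/5)
7. 6187.5ms @ 66/5 + 562.5ms (6/5)
8. 6750.0ms @ 72/5 + 562.5ms (6/5)
9. 7312.5ms @ 78/5 + 281.25ms (3/5)
10. 7593.75ms @ 81/5 + 281.25ms (3/5)
11. 7875.0ms @ 84/5 + 562.5ms (6/5)
12. 8437.5ms @ 18 + 281.25ms (3/5)
13. 8718.75ms @ 93/5 + 281.25ms (3/5)
14. 9000.0ms @ 96/5 + 281.25ms (3/5)
15. 9281.25ms @ 99/5 + 562.5ms (6/5)
16. 9843.75ms @ 21 + 703.125ms (3/2)
17. 10546.875ms @ 45/2 + 703.125ms (3/2)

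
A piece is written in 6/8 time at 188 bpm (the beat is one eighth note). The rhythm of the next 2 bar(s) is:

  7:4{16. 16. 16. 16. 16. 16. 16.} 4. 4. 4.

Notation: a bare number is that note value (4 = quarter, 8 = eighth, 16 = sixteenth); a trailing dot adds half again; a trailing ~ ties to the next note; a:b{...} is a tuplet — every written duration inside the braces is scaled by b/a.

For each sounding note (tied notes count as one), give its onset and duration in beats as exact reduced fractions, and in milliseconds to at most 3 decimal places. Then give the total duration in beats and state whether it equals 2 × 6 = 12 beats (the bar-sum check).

1) 0.0ms=0b +136.778ms=3/7b
2) 136.778ms=3/7b +136.778ms=3/7b
3) 273.556ms=6/7b +136.778ms=3/7b
4) 410.334ms=9/7b +136.778ms=3/7b
5) 547.112ms=12/7b +136.778ms=3/7b
6) 683.891ms=15/7b +136.778ms=3/7b
7) 820.669ms=18/7b +136.778ms=3/7b
8) 957.447ms=3b +957.447ms=3b
9) 1914.894ms=6b +957.447ms=3b
10) 2872.34ms=9b +957.447ms=3b
Σ=12b of 12 (188bpm 6/8) — PASS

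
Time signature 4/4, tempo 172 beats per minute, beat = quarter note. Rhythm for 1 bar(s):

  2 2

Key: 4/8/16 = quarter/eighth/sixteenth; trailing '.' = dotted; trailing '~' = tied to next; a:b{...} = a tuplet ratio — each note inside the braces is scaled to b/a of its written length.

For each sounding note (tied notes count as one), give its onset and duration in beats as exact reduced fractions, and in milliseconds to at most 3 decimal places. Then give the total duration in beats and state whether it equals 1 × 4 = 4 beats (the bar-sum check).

1) 0.0ms=0b +697.674ms=2b
2) 697.674ms=2b +697.674ms=2b
Σ=4b of 4 (172bpm 4/4) — PASS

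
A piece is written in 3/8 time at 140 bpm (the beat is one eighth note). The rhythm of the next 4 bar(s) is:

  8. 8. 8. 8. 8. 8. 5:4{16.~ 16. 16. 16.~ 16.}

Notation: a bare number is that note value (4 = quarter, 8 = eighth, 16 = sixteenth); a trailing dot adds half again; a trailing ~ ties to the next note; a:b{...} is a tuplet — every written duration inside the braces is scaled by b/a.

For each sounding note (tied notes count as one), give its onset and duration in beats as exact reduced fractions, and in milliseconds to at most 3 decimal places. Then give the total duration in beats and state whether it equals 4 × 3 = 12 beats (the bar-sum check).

1) 0.0ms=0b +642.857ms=3/2b
2) 642.857ms=3/2b +642.857ms=3/2b
3) 1285.714ms=3b +642.857ms=3/2b
4) 1928.571ms=9/2b +642.857ms=3/2b
5) 2571.429ms=6b +642.857ms=3/2b
6) 3214.286ms=15/2b +642.857ms=3/2b
7) 3857.143ms=9b +514.286ms=6/5b
8) 4371.429ms=51/5b +257.143ms=3/5b
9) 4628.571ms=54/5b +514.286ms=6/5b
Σ=12b of 12 (140bpm 3/8) — PASS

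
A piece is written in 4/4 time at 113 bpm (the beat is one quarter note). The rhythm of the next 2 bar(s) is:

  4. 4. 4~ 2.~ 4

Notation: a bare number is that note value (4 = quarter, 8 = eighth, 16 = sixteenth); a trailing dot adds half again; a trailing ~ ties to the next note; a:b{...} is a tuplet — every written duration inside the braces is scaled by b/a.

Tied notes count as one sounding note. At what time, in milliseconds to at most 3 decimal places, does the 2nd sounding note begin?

1. 0.0ms @ 0 + 796.46ms (3/2)
2. 796.46ms @ 3/2 + 796.46ms (3/2)
3. 1592.92ms @ 3 + 2654.867ms (5)

note 2 onset = 3/2b = 796.46ms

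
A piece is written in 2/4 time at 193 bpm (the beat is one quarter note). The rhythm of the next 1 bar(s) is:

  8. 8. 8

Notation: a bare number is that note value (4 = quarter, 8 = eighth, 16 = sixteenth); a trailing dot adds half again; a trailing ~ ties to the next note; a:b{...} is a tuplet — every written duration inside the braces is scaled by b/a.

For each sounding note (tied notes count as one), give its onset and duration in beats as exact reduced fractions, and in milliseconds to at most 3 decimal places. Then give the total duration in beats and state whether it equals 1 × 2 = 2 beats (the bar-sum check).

1) 0.0ms=0b +233.161ms=3/4b
2) 233.161ms=3/4b +233.161ms=3/4b
3) 466.321ms=3/2b +155.44ms=1/2b
Σ=2b of 2 (193bpm 2/4) — PASS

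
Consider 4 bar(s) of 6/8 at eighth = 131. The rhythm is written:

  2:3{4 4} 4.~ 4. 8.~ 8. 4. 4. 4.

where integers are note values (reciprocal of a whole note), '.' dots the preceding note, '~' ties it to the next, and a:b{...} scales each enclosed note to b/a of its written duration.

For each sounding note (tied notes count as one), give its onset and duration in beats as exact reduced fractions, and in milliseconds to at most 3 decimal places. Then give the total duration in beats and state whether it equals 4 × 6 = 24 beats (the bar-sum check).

1) 0.0ms=0b +1374.046ms=3b
2) 1374.046ms=3b +1374.046ms=3b
3) 2748.092ms=6b +2748.092ms=6b
4) 5496.183ms=12b +1374.046ms=3b
5) 6870.229ms=15b +1374.046ms=3b
6) 8244.275ms=18b +1374.046ms=3b
7) 9618.321ms=21b +1374.046ms=3b
Σ=24b of 24 (131bpm 6/8) — PASS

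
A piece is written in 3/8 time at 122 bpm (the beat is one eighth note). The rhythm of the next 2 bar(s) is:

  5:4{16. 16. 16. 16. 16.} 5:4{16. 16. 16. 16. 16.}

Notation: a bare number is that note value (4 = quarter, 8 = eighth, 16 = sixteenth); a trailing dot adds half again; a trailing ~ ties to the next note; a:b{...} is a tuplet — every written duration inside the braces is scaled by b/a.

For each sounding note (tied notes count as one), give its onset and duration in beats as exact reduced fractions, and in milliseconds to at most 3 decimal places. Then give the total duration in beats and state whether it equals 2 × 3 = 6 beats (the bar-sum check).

1) 0.0ms=0b +295.082ms=3/5b
2) 295.082ms=3/5b +295.082ms=3/5b
3) 590.164ms=6/5b +295.082ms=3/5b
4) 885.246ms=9/5b +295.082ms=3/5b
5) 1180.328ms=12/5b +295.082ms=3/5b
6) 1475.41ms=3b +295.082ms=3/5b
7) 1770.492ms=18/5b +295.082ms=3/5b
8) 2065.574ms=21/5b +295.082ms=3/5b
9) 2360.656ms=24/5b +295.082ms=3/5b
10) 2655.738ms=27/5b +295.082ms=3/5b
Σ=6b of 6 (122bpm 3/8) — PASS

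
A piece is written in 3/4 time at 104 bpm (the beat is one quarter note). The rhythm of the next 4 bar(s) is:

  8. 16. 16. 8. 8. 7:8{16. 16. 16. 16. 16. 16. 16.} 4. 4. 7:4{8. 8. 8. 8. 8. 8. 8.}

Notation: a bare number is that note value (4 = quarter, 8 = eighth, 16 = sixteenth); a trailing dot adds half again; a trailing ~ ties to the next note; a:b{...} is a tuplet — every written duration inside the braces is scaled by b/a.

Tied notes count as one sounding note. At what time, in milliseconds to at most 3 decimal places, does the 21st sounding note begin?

1. 0.0ms @ 0 + 432.692ms (3/4)
2. 432.692ms @ 3/4 + 216.346ms (3/8)
3. 649.038ms @ 9/8 + 216.346ms (3/8)
4. 865.385ms @ 3/2 + 432.692ms (3/4)
5. 1298.077ms @ 9/4 + 432.692ms (3/4)
6. 1730.769ms @ 3 + 247.253ms (3/7)
7. 1978.022ms @ 24/7 + 247.253ms (3/7)
8. 2225.275ms @ 27/7 + 247.253ms (3/7)
9. 2472.527ms @ 30/7 + 247.253ms (3/7)
10. 2719.78ms @ 33/7 + 247.253ms (3/7)
11. 2967.033ms @ 36/7 + 247.253ms (3/7)
12. 3214.286ms @ 39/7 + 247.253ms (3/7)
13. 3461.538ms @ 6 + 865.385ms (3/2)
14. 4326.923ms @ 15/2 + 865.385ms (3/2)
15. 5192.308ms @ 9 + 247.253ms (3/7)
16. 5439.56ms @ 66/7 + 247.253ms (3/7)
17. 5686.813ms @ 69/7 + 247.253ms (3/7)
18. 5934.066ms @ 72/7 + 247.253ms (3/7)
19. 6181.319ms @ 75/7 + 247.253ms (3/7)
20. 6428.571ms @ 78/7 + 247.253ms (3/7)
21. 6675.824ms @ 81/7 + 247.253ms (3/7)

note 21 onset = 81/7b = 6675.824ms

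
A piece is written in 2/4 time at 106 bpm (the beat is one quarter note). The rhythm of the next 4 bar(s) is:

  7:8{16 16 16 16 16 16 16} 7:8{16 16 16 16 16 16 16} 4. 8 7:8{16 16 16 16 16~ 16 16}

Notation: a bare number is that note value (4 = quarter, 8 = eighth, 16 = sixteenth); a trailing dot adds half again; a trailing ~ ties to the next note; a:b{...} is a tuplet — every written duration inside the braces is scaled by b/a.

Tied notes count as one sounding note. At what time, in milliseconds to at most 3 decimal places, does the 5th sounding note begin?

1. 0.0ms @ 0 + 161.725ms (2/7)
2. 161.725ms @ 2/7 + 161.725ms (2/7)
3. 323.45ms @ 4/7 + 161.725ms (2/7)
4. 485.175ms @ 6/7 + 161.725ms (2/7)
5. 646.9ms @ 8/7 + 161.725ms (2/7)
6. 808.625ms @ 10/7 + 161.725ms (2/7)
7. 970.35ms @ 12/7 + 161.725ms (2/7)
8. 1132.075ms @ 2 + 161.725ms (2/7)
9. 1293.801ms @ 16/7 + 161.725ms (2/7)
10. 1455.526ms @ 18/7 + 161.725ms (2/7)
11. 1617.251ms @ 20/7 + 161.725ms (2/7)
12. 1778.976ms @ 22/7 + 161.725ms (2/7)
13. 1940.701ms @ 24/7 + 161.725ms (2/7)
14. 2102.426ms @ 26/7 + 161.725ms (2/7)
15. 2264.151ms @ 4 + 849.057ms (3/2)
16. 3113.208ms @ 11/2 + 283.019ms (1/2)
17. 3396.226ms @ 6 + 161.725ms (2/7)
18. 3557.951ms @ 44/7 + 161.725ms (2/7)
19. 3719.677ms @ 46/7 + 161.725ms (2/7)
20. 3881.402ms @ 48/7 + 161.725ms (2/7)
21. 4043.127ms @ 50/7 + 323.45ms (4/7)
22. 4366.577ms @ 54/7 + 161.725ms (2/7)

note 5 onset = 8/7b = 646.9ms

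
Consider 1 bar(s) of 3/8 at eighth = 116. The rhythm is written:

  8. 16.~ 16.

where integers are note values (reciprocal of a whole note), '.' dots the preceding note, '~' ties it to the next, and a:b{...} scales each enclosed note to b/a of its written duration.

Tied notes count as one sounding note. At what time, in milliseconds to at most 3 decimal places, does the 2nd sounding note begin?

1. 0.0ms @ 0 + 775.862ms (3/2)
2. 775.862ms @ 3/2 + 775.862ms (3/2)

note 2 onset = 3/2b = 775.862ms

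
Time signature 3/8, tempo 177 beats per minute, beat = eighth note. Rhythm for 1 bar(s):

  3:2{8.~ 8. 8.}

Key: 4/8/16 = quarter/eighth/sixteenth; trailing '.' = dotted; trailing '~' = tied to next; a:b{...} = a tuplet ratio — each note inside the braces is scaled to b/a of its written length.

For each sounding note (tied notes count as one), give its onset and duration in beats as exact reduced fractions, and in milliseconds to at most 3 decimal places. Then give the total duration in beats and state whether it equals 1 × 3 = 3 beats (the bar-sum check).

1) 0.0ms=0b +677.966ms=2b
2) 677.966ms=2b +338.983ms=1b
Σ=3b of 3 (177bpm 3/8) — PASS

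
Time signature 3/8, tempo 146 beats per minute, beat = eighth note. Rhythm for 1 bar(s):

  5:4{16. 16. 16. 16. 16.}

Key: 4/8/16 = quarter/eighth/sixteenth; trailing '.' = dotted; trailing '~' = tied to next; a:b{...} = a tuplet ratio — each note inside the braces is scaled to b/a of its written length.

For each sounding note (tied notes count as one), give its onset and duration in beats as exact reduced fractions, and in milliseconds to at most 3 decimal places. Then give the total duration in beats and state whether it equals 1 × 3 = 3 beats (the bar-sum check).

1) 0.0ms=0b +246.575ms=3/5b
2) 246.575ms=3/5b +246.575ms=3/5b
3) 493.151ms=6/5b +246.575ms=3/5b
4) 739.726ms=9/5b +246.575ms=3/5b
5) 986.301ms=12/5b +246.575ms=3/5b
Σ=3b of 3 (146bpm 3/8) — PASS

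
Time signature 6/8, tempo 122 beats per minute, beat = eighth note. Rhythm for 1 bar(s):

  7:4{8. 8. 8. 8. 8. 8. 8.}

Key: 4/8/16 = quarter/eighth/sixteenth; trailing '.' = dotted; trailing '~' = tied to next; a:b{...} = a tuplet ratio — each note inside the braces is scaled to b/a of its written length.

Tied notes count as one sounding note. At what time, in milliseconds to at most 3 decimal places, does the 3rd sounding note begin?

note 3 onset = 12/7b = 843.091ms

1. 0.0ms @ 0 + 421.546ms (6/7)
2. 421.546ms @ 6/7 + 421.546ms (6/7)
3. 843.091ms @ 12/7 + 421.546ms (6/7)
4. 1264.637ms @ 18/7 + 421.546ms (6/7)
5. 1686.183ms @ 24/7 + 421.546ms (6/7)
6. 2107.728ms @ 30/7 + 421.546ms (6/7)
7. 2529.274ms @ 36/7 + 421.546ms (6/7)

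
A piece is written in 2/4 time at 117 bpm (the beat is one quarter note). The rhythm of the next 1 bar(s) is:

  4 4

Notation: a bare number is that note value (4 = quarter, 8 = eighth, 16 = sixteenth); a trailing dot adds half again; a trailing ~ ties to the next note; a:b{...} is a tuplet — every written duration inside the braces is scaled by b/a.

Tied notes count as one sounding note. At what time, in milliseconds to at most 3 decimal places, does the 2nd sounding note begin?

note 2 onset = 1b = 512.821ms

1. 0.0ms @ 0 + 512.821ms (1)
2. 512.821ms @ 1 + 512.821ms (1)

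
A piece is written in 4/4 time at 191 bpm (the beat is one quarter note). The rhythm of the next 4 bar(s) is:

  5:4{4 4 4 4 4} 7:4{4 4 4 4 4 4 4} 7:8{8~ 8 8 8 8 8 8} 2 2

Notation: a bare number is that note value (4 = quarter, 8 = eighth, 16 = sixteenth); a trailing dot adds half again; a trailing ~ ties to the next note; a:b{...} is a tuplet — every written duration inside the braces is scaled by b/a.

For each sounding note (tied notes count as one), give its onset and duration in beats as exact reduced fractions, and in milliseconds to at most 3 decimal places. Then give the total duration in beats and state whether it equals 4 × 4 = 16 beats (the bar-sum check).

1) 0.0ms=0b +251.309ms=4/5b
2) 251.309ms=4/5b +251.309ms=4/5b
3) 502.618ms=8/5b +251.309ms=4/5b
4) 753.927ms=12/5b +251.309ms=4/5b
5) 1005.236ms=16/5b +251.309ms=4/5b
6) 1256.545ms=4b +179.506ms=4/7b
7) 1436.051ms=32/7b +179.506ms=4/7b
8) 1615.557ms=36/7b +179.506ms=4/7b
9) 1795.064ms=40/7b +179.506ms=4/7b
10) 1974.57ms=44/7b +179.506ms=4/7b
11) 2154.076ms=48/7b +179.506ms=4/7b
12) 2333.583ms=52/7b +179.506ms=4/7b
13) 2513.089ms=8b +359.013ms=8/7b
14) 2872.102ms=64/7b +179.506ms=4/7b
15) 3051.608ms=68/7b +179.506ms=4/7b
16) 3231.114ms=72/7b +179.506ms=4/7b
17) 3410.621ms=76/7b +179.506ms=4/7b
18) 3590.127ms=80/7b +179.506ms=4/7b
19) 3769.634ms=12b +628.272ms=2b
20) 4397.906ms=14b +628.272ms=2b
Σ=16b of 16 (191bpm 4/4) — PASS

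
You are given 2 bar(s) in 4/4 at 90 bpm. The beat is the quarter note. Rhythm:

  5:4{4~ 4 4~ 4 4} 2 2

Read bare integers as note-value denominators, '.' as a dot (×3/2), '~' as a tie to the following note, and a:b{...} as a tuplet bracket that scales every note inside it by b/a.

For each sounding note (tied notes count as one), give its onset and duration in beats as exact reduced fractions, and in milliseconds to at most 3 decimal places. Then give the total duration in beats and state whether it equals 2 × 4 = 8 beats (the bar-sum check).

1) 0.0ms=0b +1066.667ms=8/5b
2) 1066.667ms=8/5b +1066.667ms=8/5b
3) 2133.333ms=16/5b +533.333ms=4/5b
4) 2666.667ms=4b +1333.333ms=2b
5) 4000.0ms=6b +1333.333ms=2b
Σ=8b of 8 (90bpm 4/4) — PASS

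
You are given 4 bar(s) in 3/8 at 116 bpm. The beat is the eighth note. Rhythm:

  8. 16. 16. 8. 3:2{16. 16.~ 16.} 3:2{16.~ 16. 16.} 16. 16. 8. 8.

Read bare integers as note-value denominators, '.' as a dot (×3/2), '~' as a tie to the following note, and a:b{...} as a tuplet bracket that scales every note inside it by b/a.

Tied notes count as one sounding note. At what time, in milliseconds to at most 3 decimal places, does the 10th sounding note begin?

note 10 onset = 33/4b = 4267.241ms

1. 0.0ms @ 0 + 775.862ms (3/2)
2. 775.862ms @ 3/2 + 387.931ms (3/4)
3. 1163.793ms @ 9/4 + 387.931ms (3/4)
4. 1551.724ms @ 3 + 775.862ms (3/2)
5. 2327.586ms @ 9/2 + 258.621ms (1/2)
6. 2586.207ms @ 5 + 517.241ms (1)
7. 3103.448ms @ 6 + 517.241ms (1)
8. 3620.69ms @ 7 + 258.621ms (1/2)
9. 3879.31ms @ 15/2 + 387.931ms (3/4)
10. 4267.241ms @ 33/4 + 387.931ms (3/4)
11. 4655.172ms @ 9 + 775.862ms (3/2)
12. 5431.034ms @ 21/2 + 775.862ms (3/2)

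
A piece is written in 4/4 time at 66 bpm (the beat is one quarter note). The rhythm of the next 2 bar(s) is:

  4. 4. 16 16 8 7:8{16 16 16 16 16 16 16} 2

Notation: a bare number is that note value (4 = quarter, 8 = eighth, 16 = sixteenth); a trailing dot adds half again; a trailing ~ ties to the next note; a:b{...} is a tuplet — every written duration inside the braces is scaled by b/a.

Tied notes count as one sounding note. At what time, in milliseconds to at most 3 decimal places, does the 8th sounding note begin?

1. 0.0ms @ 0 + 1363.636ms (3/2)
2. 1363.636ms @ 3/2 + 1363.636ms (3/2)
3. 2727.273ms @ 3 + 227.273ms (1/4)
4. 2954.545ms @ 13/4 + 227.273ms (1/4)
5. 3181.818ms @ 7/2 + 454.545ms (1/2)
6. 3636.364ms @ 4 + 259.74ms (2/7)
7. 3896.104ms @ 30/7 + 259.74ms (2/7)
8. 4155.844ms @ 32/7 + 259.74ms (2/7)
9. 4415.584ms @ 34/7 + 259.74ms (2/7)
10. 4675.325ms @ 36/7 + 259.74ms (2/7)
11. 4935.065ms @ 38/7 + 259.74ms (2/7)
12. 5194.805ms @ 40/7 + 259.74ms (2/7)
13. 5454.545ms @ 6 + 1818.182ms (2)

note 8 onset = 32/7b = 4155.844ms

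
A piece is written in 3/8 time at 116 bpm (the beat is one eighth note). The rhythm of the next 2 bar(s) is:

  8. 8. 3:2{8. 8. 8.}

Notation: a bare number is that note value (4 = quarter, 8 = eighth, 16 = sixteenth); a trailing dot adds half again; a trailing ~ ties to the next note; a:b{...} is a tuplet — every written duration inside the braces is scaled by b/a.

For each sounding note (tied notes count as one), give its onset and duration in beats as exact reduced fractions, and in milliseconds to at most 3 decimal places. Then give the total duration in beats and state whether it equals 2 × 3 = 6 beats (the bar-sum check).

1) 0.0ms=0b +775.862ms=3/2b
2) 775.862ms=3/2b +775.862ms=3/2b
3) 1551.724ms=3b +517.241ms=1b
4) 2068.966ms=4b +517.241ms=1b
5) 2586.207ms=5b +517.241ms=1b
Σ=6b of 6 (116bpm 3/8) — PASS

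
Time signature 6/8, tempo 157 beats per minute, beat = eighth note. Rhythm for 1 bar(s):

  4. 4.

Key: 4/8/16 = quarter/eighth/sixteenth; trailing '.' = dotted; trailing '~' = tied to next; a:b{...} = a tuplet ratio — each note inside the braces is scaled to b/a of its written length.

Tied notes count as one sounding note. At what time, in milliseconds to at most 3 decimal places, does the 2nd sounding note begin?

1. 0.0ms @ 0 + 1146.497ms (3)
2. 1146.497ms @ 3 + 1146.497ms (3)

note 2 onset = 3b = 1146.497ms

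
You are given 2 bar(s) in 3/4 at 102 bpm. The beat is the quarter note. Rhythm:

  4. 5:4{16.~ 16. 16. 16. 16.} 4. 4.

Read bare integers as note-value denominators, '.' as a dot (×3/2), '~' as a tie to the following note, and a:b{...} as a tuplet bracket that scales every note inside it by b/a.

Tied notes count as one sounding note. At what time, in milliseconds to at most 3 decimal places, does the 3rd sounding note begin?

1. 0.0ms @ 0 + 882.353ms (3/2)
2. 882.353ms @ 3/2 + 352.941ms (3/5)
3. 1235.294ms @ 21/10 + 176.471ms (3/10)
4. 1411.765ms @ 12/5 + 176.471ms (3/10)
5. 1588.235ms @ 27/10 + 176.471ms (3/10)
6. 1764.706ms @ 3 + 882.353ms (3/2)
7. 2647.059ms @ 9/2 + 882.353ms (3/2)

note 3 onset = 21/10b = 1235.294ms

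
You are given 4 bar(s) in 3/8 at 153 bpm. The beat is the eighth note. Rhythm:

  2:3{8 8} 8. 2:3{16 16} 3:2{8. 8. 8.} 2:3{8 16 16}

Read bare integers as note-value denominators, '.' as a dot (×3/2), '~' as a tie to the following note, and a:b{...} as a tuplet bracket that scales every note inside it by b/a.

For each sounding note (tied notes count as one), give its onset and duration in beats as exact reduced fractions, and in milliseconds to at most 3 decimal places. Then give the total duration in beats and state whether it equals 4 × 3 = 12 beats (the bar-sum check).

1) 0.0ms=0b +588.235ms=3/2b
2) 588.235ms=3/2b +588.235ms=3/2b
3) 1176.471ms=3b +588.235ms=3/2b
4) 1764.706ms=9/2b +294.118ms=3/4b
5) 2058.824ms=21/4b +294.118ms=3/4b
6) 2352.941ms=6b +392.157ms=1b
7) 2745.098ms=7b +392.157ms=1b
8) 3137.255ms=8b +392.157ms=1b
9) 3529.412ms=9b +588.235ms=3/2b
10) 4117.647ms=21/2b +294.118ms=3/4b
11) 4411.765ms=45/4b +294.118ms=3/4b
Σ=12b of 12 (153bpm 3/8) — PASS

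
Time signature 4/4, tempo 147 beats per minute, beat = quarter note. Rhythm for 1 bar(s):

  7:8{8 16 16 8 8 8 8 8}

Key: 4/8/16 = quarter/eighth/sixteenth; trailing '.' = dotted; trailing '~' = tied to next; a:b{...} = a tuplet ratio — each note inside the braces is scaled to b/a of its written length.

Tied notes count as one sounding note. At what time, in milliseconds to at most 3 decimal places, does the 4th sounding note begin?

note 4 onset = 8/7b = 466.472ms

1. 0.0ms @ 0 + 233.236ms (4/7)
2. 233.236ms @ 4/7 + 116.618ms (2/7)
3. 349.854ms @ 6/7 + 116.618ms (2/7)
4. 466.472ms @ 8/7 + 233.236ms (4/7)
5. 699.708ms @ 12/7 + 233.236ms (4/7)
6. 932.945ms @ 16/7 + 233.236ms (4/7)
7. 1166.181ms @ 20/7 + 233.236ms (4/7)
8. 1399.417ms @ 24/7 + 233.236ms (4/7)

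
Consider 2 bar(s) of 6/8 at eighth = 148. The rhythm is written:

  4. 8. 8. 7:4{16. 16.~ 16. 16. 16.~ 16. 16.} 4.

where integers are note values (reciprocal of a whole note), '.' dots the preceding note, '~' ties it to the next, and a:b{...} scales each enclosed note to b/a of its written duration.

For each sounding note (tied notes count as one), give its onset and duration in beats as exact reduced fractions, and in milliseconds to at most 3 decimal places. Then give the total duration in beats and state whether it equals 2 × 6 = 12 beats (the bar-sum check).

1) 0.0ms=0b +1216.216ms=3b
2) 1216.216ms=3b +608.108ms=3/2b
3) 1824.324ms=9/2b +608.108ms=3/2b
4) 2432.432ms=6b +173.745ms=3/7b
5) 2606.178ms=45/7b +347.49ms=6/7b
6) 2953.668ms=51/7b +173.745ms=3/7b
7) 3127.413ms=54/7b +347.49ms=6/7b
8) 3474.903ms=60/7b +173.745ms=3/7b
9) 3648.649ms=9b +1216.216ms=3b
Σ=12b of 12 (148bpm 6/8) — PASS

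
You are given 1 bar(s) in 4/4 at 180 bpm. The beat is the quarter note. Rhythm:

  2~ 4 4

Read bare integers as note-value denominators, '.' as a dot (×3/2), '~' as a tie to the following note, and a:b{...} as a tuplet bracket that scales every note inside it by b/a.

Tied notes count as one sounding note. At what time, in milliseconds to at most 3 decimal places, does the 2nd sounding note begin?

1. 0.0ms @ 0 + 1000.0ms (3)
2. 1000.0ms @ 3 + 333.333ms (1)

note 2 onset = 3b = 1000.0ms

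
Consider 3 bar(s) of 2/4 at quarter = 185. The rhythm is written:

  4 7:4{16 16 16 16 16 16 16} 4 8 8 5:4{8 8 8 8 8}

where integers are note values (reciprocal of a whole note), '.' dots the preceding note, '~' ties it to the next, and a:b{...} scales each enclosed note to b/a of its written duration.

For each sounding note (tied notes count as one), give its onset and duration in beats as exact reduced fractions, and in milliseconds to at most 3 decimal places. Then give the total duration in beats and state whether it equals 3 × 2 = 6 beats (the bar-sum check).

1) 0.0ms=0b +324.324ms=1b
2) 324.324ms=1b +46.332ms=1/7b
3) 370.656ms=8/7b +46.332ms=1/7b
4) 416.988ms=9/7b +46.332ms=1/7b
5) 463.32ms=10/7b +46.332ms=1/7b
6) 509.653ms=11/7b +46.332ms=1/7b
7) 555.985ms=12/7b +46.332ms=1/7b
8) 602.317ms=13/7b +46.332ms=1/7b
9) 648.649ms=2b +324.324ms=1b
10) 972.973ms=3b +162.162ms=1/2b
11) 1135.135ms=7/2b +162.162ms=1/2b
12) 1297.297ms=4b +129.73ms=2/5b
13) 1427.027ms=22/5b +129.73ms=2/5b
14) 1556.757ms=24/5b +129.73ms=2/5b
15) 1686.486ms=26/5b +129.73ms=2/5b
16) 1816.216ms=28/5b +129.73ms=2/5b
Σ=6b of 6 (185bpm 2/4) — PASS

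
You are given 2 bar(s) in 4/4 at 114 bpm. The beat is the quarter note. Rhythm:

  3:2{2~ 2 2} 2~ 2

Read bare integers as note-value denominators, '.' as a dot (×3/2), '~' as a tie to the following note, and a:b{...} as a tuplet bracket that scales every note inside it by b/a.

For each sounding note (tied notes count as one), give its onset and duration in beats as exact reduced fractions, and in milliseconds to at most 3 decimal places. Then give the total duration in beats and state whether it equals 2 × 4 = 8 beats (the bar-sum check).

1) 0.0ms=0b +1403.509ms=8/3b
2) 1403.509ms=8/3b +701.754ms=4/3b
3) 2105.263ms=4b +2105.263ms=4b
Σ=8b of 8 (114bpm 4/4) — PASS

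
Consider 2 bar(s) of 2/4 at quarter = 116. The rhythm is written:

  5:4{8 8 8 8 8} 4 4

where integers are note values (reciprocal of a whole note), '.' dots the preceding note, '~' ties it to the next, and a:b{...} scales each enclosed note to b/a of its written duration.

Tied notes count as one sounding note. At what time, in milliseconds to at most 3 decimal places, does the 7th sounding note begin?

note 7 onset = 3b = 1551.724ms

1. 0.0ms @ 0 + 206.897ms (2/5)
2. 206.897ms @ 2/5 + 206.897ms (2/5)
3. 413.793ms @ 4/5 + 206.897ms (2/5)
4. 620.69ms @ 6/5 + 206.897ms (2/5)
5. 827.586ms @ 8/5 + 206.897ms (2/5)
6. 1034.483ms @ 2 + 517.241ms (1)
7. 1551.724ms @ 3 + 517.241ms (1)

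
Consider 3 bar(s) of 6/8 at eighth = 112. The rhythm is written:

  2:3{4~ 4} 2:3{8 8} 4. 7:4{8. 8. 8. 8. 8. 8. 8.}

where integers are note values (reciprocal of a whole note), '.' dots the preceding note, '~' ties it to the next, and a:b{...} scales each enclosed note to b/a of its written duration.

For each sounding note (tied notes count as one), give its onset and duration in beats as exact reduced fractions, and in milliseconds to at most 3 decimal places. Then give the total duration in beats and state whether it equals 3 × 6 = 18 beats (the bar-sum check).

1) 0.0ms=0b +3214.286ms=6b
2) 3214.286ms=6b +803.571ms=3/2b
3) 4017.857ms=15/2b +803.571ms=3/2b
4) 4821.429ms=9b +1607.143ms=3b
5) 6428.571ms=12b +459.184ms=6/7b
6) 6887.755ms=90/7b +459.184ms=6/7b
7) 7346.939ms=96/7b +459.184ms=6/7b
8) 7806.122ms=102/7b +459.184ms=6/7b
9) 8265.306ms=108/7b +459.184ms=6/7b
10) 8724.49ms=114/7b +459.184ms=6/7b
11) 9183.673ms=120/7b +459.184ms=6/7b
Σ=18b of 18 (112bpm 6/8) — PASS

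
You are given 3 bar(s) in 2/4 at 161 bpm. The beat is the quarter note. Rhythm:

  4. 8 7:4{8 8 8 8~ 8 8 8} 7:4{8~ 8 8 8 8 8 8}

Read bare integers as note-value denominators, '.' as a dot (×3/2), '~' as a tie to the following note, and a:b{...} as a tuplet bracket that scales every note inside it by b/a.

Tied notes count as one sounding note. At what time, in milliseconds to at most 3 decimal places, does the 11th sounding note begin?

note 11 onset = 34/7b = 1810.115ms

1. 0.0ms @ 0 + 559.006ms (3/2)
2. 559.006ms @ 3/2 + 186.335ms (1/2)
3. 745.342ms @ 2 + 106.477ms (2/7)
4. 851.819ms @ 16/7 + 106.477ms (2/7)
5. 958.296ms @ 18/7 + 106.477ms (2/7)
6. 1064.774ms @ 20/7 + 212.955ms (4/7)
7. 1277.728ms @ 24/7 + 106.477ms (2/7)
8. 1384.206ms @ 26/7 + 106.477ms (2/7)
9. 1490.683ms @ 4 + 212.955ms (4/7)
10. 1703.638ms @ 32/7 + 106.477ms (2/7)
11. 1810.115ms @ 34/7 + 106.477ms (2/7)
12. 1916.593ms @ 36/7 + 106.477ms (2/7)
13. 2023.07ms @ 38/7 + 106.477ms (2/7)
14. 2129.547ms @ 40/7 + 106.477ms (2/7)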